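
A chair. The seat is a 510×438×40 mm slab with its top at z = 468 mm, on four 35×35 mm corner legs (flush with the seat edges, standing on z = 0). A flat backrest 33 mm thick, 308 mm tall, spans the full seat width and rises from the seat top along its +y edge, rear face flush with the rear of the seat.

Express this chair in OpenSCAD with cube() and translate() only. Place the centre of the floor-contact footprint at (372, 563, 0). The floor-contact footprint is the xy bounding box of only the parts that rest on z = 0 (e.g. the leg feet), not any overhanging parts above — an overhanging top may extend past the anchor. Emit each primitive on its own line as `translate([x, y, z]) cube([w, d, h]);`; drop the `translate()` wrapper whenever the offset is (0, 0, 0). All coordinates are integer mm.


// leg_h = 468 - 40 = 428
translate([117, 344, 428]) cube([510, 438, 40]);
translate([117, 344, 0]) cube([35, 35, 428]);
translate([592, 344, 0]) cube([35, 35, 428]);
translate([117, 747, 0]) cube([35, 35, 428]);
translate([592, 747, 0]) cube([35, 35, 428]);
translate([117, 749, 468]) cube([510, 33, 308]);


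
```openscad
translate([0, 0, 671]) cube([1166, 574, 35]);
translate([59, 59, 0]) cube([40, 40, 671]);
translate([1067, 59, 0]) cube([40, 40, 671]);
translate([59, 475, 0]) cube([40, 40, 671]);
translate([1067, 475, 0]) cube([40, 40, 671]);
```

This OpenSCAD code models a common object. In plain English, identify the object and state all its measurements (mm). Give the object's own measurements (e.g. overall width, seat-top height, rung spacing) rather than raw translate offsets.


A rectangular dining table. The top is 1166×574×35 mm with its upper surface at z = 706 mm. It stands on four 40×40 mm square legs, each inset 59 mm from the nearest pair of top edges, running from the floor to the underside of the top.


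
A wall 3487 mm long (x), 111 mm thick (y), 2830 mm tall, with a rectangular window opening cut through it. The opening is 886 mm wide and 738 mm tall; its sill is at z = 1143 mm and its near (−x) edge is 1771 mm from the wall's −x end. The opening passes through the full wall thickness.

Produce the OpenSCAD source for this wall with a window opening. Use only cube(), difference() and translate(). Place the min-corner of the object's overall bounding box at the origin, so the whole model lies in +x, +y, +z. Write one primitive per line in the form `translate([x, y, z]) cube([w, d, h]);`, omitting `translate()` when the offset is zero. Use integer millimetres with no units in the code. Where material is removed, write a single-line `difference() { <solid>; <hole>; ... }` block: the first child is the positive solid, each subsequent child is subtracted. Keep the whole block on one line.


difference() { cube([3487, 111, 2830]); translate([1771, 0, 1143]) cube([886, 111, 738]); }


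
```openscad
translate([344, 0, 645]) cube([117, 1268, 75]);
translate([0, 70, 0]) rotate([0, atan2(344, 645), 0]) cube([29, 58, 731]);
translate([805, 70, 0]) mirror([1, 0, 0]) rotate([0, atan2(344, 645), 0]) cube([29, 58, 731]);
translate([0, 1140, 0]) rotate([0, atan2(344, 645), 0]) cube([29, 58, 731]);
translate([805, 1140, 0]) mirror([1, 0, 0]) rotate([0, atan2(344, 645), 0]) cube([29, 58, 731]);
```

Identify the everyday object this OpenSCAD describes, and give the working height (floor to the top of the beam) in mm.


A sawhorse. The overall height is 720 mm.

A beam across two mirrored pairs of raked legs — a sawhorse. The beam's underside is at z = 645 (matching the legs' vertical rise in atan2(344, 645)) and the beam is 75 mm tall, so its top is at 645 + 75 = 720 mm. The raked legs top out at the beam's underside, so that is the highest point.


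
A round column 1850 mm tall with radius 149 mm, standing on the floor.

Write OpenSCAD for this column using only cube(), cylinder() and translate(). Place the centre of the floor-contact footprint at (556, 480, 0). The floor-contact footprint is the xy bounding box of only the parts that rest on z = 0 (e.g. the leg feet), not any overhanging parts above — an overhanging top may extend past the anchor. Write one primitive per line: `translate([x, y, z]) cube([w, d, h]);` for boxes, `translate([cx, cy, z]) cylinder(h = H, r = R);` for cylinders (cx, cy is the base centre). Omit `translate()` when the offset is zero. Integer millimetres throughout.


translate([556, 480, 0]) cylinder(h = 1850, r = 149);


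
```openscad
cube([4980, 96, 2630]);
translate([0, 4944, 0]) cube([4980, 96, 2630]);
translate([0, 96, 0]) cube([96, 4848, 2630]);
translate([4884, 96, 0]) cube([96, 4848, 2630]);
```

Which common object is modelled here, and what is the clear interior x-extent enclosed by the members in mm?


A house (or room) frame. The interior width is 4788 mm.

Four 2630 mm walls enclosing a rectangle with no floor or roof — a room or house frame. Outside width is 4980 mm and wall thickness is 96 mm, so the interior width is 4980 − 2 × 96 = 4788 mm.


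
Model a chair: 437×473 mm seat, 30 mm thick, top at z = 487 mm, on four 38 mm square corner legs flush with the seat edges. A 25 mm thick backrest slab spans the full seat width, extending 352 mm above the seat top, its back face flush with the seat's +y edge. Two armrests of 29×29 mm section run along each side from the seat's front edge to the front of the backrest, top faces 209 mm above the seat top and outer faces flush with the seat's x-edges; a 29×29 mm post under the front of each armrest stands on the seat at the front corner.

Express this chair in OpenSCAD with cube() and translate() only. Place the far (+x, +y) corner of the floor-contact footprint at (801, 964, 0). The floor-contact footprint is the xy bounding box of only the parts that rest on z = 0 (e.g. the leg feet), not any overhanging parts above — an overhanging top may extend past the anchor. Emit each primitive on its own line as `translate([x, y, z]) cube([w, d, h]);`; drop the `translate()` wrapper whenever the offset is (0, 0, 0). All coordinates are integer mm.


translate([364, 491, 457]) cube([437, 473, 30]);
translate([364, 491, 0]) cube([38, 38, 457]);
translate([763, 491, 0]) cube([38, 38, 457]);
translate([364, 926, 0]) cube([38, 38, 457]);
translate([763, 926, 0]) cube([38, 38, 457]);
translate([364, 939, 487]) cube([437, 25, 352]);
translate([364, 491, 667]) cube([29, 448, 29]);
translate([772, 491, 667]) cube([29, 448, 29]);
translate([364, 491, 487]) cube([29, 29, 180]);
translate([772, 491, 487]) cube([29, 29, 180]);


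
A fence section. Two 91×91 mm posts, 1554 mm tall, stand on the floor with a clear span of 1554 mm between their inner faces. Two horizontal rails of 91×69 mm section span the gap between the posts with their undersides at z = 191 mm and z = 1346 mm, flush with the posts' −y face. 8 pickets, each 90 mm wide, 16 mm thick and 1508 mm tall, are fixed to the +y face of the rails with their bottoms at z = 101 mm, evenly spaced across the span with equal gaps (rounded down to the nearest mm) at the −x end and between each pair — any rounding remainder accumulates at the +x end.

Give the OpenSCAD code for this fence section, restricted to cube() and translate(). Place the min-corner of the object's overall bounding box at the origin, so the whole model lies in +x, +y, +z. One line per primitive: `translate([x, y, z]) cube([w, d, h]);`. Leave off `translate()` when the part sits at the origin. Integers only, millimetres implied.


cube([91, 91, 1554]);
translate([1645, 0, 0]) cube([91, 91, 1554]);
translate([91, 0, 191]) cube([1554, 91, 69]);
translate([91, 0, 1346]) cube([1554, 91, 69]);
translate([183, 91, 101]) cube([90, 16, 1508]);
translate([365, 91, 101]) cube([90, 16, 1508]);
translate([547, 91, 101]) cube([90, 16, 1508]);
translate([729, 91, 101]) cube([90, 16, 1508]);
translate([911, 91, 101]) cube([90, 16, 1508]);
translate([1093, 91, 101]) cube([90, 16, 1508]);
translate([1275, 91, 101]) cube([90, 16, 1508]);
translate([1457, 91, 101]) cube([90, 16, 1508]);


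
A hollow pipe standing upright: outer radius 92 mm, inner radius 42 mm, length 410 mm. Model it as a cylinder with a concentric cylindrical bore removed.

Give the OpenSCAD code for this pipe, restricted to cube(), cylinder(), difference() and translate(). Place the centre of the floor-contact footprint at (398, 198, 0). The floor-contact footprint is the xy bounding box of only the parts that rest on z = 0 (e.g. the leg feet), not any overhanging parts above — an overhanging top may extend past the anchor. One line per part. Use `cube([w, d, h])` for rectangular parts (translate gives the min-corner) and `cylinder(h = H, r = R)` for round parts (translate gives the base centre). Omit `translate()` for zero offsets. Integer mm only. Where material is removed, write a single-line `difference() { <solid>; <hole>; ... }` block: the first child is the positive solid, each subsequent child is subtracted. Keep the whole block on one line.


difference() { translate([398, 198, 0]) cylinder(h = 410, r = 92); translate([398, 198, 0]) cylinder(h = 410, r = 42); }


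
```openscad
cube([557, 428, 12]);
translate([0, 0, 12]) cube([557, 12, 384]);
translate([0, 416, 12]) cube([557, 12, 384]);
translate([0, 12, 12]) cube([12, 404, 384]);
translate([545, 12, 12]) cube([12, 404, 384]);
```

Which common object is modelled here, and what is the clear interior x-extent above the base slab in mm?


An open box. The internal width is 533 mm.

A 557×428 base slab with four walls standing on it — an open box. The base is 557 mm wide and the walls are 12 mm thick, so the internal width is 557 − 2 × 12 = 533 mm.


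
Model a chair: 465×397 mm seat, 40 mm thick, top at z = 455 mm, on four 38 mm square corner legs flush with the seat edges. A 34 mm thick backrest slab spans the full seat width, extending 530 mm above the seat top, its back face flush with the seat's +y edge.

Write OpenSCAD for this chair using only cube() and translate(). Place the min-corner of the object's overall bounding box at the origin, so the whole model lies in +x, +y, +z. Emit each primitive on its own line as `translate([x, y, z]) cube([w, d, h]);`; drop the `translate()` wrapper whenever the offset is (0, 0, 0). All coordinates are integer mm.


// leg_h = 455 - 40 = 415
translate([0, 0, 415]) cube([465, 397, 40]);
cube([38, 38, 415]);
translate([427, 0, 0]) cube([38, 38, 415]);
translate([0, 359, 0]) cube([38, 38, 415]);
translate([427, 359, 0]) cube([38, 38, 415]);
translate([0, 363, 455]) cube([465, 34, 530]);


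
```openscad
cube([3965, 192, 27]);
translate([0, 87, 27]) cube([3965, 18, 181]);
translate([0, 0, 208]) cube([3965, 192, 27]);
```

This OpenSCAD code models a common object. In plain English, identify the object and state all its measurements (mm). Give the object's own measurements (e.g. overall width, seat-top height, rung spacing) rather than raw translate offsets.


An I-beam lying along x, 3965 mm long. Overall section height 235 mm. Two flanges 192 mm wide (y) and 27 mm thick, one on the floor and one at the top; a web 18 mm thick runs between them, centred on the flange width.


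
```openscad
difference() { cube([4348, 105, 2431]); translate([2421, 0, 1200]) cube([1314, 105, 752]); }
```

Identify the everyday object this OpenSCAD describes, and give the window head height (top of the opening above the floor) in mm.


A wall with a window opening. The window head height is 1952 mm.

A wall with a rectangular opening subtracted — a window. Sill at z = 1200, opening 752 mm tall, so the head is at 1200 + 752 = 1952 mm.


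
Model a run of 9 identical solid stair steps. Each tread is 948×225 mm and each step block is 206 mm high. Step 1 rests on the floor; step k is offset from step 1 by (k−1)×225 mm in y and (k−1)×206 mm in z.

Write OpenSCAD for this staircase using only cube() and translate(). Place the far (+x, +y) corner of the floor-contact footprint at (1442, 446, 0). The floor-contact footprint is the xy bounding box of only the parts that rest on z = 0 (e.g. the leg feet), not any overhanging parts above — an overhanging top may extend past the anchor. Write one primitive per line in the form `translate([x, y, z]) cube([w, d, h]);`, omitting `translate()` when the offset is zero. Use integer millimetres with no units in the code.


translate([494, 221, 0]) cube([948, 225, 206]);
translate([494, 446, 206]) cube([948, 225, 206]);
translate([494, 671, 412]) cube([948, 225, 206]);
translate([494, 896, 618]) cube([948, 225, 206]);
translate([494, 1121, 824]) cube([948, 225, 206]);
translate([494, 1346, 1030]) cube([948, 225, 206]);
translate([494, 1571, 1236]) cube([948, 225, 206]);
translate([494, 1796, 1442]) cube([948, 225, 206]);
translate([494, 2021, 1648]) cube([948, 225, 206]);


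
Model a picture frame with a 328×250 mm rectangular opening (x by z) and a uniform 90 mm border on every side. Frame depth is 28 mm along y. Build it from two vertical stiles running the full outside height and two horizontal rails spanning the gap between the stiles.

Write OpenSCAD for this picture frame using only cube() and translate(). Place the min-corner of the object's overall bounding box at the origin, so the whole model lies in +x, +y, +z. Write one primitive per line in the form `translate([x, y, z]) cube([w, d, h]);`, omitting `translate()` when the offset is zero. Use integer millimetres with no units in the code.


cube([90, 28, 430]);
translate([418, 0, 0]) cube([90, 28, 430]);
translate([90, 0, 0]) cube([328, 28, 90]);
translate([90, 0, 340]) cube([328, 28, 90]);


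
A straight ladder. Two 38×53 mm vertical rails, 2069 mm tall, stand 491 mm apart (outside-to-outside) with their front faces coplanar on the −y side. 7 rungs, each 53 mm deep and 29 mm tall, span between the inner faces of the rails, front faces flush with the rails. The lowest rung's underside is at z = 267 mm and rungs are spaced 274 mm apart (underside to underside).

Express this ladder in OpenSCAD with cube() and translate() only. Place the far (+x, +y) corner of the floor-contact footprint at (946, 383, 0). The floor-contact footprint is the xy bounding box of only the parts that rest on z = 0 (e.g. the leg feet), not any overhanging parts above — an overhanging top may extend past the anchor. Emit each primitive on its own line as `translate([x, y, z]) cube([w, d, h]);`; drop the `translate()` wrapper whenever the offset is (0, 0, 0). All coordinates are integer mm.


translate([455, 330, 0]) cube([38, 53, 2069]);
translate([908, 330, 0]) cube([38, 53, 2069]);
translate([493, 330, 267]) cube([415, 53, 29]);
translate([493, 330, 541]) cube([415, 53, 29]);
translate([493, 330, 815]) cube([415, 53, 29]);
translate([493, 330, 1089]) cube([415, 53, 29]);
translate([493, 330, 1363]) cube([415, 53, 29]);
translate([493, 330, 1637]) cube([415, 53, 29]);
translate([493, 330, 1911]) cube([415, 53, 29]);


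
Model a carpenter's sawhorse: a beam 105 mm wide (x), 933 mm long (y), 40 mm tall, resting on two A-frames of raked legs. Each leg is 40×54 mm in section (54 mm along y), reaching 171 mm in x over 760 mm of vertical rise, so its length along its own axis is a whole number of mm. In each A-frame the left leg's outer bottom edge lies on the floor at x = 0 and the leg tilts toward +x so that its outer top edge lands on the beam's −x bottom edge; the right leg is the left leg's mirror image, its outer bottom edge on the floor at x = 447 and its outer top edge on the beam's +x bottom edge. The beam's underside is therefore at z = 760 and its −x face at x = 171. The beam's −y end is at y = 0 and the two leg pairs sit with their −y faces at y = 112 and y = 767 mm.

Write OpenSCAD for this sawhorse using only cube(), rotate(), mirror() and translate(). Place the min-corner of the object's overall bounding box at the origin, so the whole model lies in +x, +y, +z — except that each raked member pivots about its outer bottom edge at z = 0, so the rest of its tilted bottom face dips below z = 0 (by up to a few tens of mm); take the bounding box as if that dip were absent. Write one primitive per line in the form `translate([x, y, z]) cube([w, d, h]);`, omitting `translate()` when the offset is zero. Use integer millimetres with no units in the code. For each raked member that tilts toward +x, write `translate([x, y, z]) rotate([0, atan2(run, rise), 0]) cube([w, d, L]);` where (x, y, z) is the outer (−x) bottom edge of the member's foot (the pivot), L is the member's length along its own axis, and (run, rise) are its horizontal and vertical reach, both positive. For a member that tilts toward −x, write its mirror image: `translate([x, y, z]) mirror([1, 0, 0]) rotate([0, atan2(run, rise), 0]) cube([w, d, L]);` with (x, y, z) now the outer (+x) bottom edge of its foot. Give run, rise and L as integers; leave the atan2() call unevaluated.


translate([171, 0, 760]) cube([105, 933, 40]);
translate([0, 112, 0]) rotate([0, atan2(171, 760), 0]) cube([40, 54, 779]);
translate([447, 112, 0]) mirror([1, 0, 0]) rotate([0, atan2(171, 760), 0]) cube([40, 54, 779]);
translate([0, 767, 0]) rotate([0, atan2(171, 760), 0]) cube([40, 54, 779]);
translate([447, 767, 0]) mirror([1, 0, 0]) rotate([0, atan2(171, 760), 0]) cube([40, 54, 779]);


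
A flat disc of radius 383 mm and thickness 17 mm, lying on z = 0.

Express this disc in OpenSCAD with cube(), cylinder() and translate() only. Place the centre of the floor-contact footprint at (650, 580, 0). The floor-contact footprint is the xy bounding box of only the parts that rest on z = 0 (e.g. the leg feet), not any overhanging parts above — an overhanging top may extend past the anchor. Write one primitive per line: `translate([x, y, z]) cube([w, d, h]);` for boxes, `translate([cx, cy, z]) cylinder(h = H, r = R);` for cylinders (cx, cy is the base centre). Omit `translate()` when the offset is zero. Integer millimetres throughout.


translate([650, 580, 0]) cylinder(h = 17, r = 383);


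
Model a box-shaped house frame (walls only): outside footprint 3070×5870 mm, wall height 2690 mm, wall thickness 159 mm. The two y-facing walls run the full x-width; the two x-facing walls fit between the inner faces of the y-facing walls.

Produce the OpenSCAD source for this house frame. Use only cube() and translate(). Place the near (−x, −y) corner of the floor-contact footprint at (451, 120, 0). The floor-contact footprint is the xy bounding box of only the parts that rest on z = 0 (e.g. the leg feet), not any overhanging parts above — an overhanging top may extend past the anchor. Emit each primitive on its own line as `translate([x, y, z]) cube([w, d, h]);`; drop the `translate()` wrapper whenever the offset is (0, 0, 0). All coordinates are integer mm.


translate([451, 120, 0]) cube([3070, 159, 2690]);
translate([451, 5831, 0]) cube([3070, 159, 2690]);
translate([451, 279, 0]) cube([159, 5552, 2690]);
translate([3362, 279, 0]) cube([159, 5552, 2690]);


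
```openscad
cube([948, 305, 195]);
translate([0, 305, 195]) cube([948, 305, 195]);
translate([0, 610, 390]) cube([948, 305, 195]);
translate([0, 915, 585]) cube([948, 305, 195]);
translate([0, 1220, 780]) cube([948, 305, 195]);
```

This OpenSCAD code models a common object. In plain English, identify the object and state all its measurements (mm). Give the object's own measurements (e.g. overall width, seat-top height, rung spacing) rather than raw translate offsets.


A straight staircase of 5 solid steps. Each step is 948 mm wide (x), 305 mm deep (y, the going) and 195 mm tall (the rise). The first step rests on the floor; each subsequent step sits one going further in +y and one rise higher in +z, directly behind and above the previous step with no overlap.


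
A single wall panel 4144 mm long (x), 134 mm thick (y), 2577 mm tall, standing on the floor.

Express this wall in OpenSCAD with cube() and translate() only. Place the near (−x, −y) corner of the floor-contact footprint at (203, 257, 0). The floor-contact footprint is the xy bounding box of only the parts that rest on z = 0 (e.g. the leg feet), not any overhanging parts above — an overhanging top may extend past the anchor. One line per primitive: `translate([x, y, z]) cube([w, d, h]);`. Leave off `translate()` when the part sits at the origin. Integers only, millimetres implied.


translate([203, 257, 0]) cube([4144, 134, 2577]);


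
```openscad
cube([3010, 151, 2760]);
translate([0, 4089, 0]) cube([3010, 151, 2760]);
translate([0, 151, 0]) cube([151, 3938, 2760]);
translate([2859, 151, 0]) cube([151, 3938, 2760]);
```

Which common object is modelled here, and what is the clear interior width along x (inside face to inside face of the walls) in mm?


A house (or room) frame. The interior width is 2708 mm.

Four 2760 mm walls enclosing a rectangle with no floor or roof — a room or house frame. Outside width is 3010 mm and wall thickness is 151 mm, so the interior width is 3010 − 2 × 151 = 2708 mm.


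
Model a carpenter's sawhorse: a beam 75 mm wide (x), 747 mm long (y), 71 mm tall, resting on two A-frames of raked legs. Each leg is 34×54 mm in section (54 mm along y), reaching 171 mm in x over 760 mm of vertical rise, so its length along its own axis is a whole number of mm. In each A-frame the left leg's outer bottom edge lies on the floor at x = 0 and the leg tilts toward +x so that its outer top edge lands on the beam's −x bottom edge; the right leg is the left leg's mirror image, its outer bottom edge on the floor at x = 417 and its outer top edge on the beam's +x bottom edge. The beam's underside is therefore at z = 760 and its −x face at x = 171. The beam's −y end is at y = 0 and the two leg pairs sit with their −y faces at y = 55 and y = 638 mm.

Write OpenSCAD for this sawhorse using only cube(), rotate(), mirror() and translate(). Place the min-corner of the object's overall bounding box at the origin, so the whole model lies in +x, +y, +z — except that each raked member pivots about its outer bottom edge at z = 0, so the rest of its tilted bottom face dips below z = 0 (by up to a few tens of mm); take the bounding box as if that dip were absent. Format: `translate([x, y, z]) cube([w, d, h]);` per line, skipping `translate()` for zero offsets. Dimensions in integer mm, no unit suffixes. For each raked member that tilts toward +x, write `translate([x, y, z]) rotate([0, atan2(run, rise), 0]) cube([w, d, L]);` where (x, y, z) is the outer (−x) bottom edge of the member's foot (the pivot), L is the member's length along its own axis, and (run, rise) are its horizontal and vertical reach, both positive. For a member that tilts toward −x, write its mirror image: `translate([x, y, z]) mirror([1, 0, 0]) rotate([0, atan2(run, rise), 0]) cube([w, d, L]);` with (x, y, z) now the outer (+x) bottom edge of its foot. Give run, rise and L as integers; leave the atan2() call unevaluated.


// leg length = √(171² + 760²) = 779
// right-leg outer foot x = 2·171 + 75 = 417
// beam min-corner = (171, 0, 760)
translate([171, 0, 760]) cube([75, 747, 71]);
translate([0, 55, 0]) rotate([0, atan2(171, 760), 0]) cube([34, 54, 779]);
translate([417, 55, 0]) mirror([1, 0, 0]) rotate([0, atan2(171, 760), 0]) cube([34, 54, 779]);
translate([0, 638, 0]) rotate([0, atan2(171, 760), 0]) cube([34, 54, 779]);
translate([417, 638, 0]) mirror([1, 0, 0]) rotate([0, atan2(171, 760), 0]) cube([34, 54, 779]);


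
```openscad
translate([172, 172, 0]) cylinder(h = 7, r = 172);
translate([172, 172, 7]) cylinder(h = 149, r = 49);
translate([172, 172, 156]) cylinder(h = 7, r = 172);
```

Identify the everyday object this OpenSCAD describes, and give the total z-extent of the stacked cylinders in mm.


A spool. The overall height is 163 mm.

Three coaxial cylinders, large–small–large — a spool. Two 7 mm flanges and a 149 mm core give 7 + 149 + 7 = 163 mm.


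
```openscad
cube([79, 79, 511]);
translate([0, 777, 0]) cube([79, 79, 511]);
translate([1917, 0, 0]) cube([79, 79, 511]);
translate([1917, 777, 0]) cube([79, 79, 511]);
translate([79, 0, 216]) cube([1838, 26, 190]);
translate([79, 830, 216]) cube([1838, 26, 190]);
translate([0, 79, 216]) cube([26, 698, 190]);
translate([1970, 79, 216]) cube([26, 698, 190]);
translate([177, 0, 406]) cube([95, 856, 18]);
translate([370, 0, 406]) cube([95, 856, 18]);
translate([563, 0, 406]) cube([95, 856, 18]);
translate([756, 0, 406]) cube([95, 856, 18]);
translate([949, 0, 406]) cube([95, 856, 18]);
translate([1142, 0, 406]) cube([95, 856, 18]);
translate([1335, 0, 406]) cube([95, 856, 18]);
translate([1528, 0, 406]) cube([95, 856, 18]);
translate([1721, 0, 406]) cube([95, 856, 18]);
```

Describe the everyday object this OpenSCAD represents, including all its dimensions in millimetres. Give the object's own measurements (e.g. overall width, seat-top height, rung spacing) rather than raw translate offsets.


A bed frame 1996 mm long (x) by 856 mm wide (y). Four 79×79 mm corner posts, 511 mm tall, at the corners of the footprint. Four rails of 26 mm thickness and 190 mm height run between adjacent posts with their undersides at z = 216 mm, their outer faces flush with the outside of the frame (the two x-running rails run between the posts' inner faces; the two y-running rails run between the posts' inner faces). 9 slats, each 95 mm wide (x) and 18 mm thick, lie across the top of the two x-running rails, running the full 856 mm width of the frame in y; along x they sit between the end posts with a 98 mm gap after the −x posts and between neighbouring slats, leaving 101 mm before the +x posts.


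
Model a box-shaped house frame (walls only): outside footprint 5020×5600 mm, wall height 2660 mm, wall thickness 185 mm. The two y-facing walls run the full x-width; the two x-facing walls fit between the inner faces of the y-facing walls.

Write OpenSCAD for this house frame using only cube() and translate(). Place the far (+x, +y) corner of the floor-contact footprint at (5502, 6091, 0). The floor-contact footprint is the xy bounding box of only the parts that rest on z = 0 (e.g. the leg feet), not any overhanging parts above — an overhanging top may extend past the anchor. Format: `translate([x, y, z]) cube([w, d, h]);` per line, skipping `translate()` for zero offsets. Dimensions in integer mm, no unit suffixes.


translate([482, 491, 0]) cube([5020, 185, 2660]);
translate([482, 5906, 0]) cube([5020, 185, 2660]);
translate([482, 676, 0]) cube([185, 5230, 2660]);
translate([5317, 676, 0]) cube([185, 5230, 2660]);


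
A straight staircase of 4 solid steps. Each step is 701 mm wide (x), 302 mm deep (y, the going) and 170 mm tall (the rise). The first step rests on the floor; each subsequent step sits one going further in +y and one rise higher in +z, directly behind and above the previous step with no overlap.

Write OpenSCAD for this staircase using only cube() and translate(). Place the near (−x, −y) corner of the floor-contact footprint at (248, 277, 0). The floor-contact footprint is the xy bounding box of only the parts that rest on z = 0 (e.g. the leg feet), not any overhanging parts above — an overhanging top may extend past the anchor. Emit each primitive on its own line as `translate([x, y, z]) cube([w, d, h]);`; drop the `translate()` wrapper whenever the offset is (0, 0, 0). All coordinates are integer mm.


translate([248, 277, 0]) cube([701, 302, 170]);
translate([248, 579, 170]) cube([701, 302, 170]);
translate([248, 881, 340]) cube([701, 302, 170]);
translate([248, 1183, 510]) cube([701, 302, 170]);


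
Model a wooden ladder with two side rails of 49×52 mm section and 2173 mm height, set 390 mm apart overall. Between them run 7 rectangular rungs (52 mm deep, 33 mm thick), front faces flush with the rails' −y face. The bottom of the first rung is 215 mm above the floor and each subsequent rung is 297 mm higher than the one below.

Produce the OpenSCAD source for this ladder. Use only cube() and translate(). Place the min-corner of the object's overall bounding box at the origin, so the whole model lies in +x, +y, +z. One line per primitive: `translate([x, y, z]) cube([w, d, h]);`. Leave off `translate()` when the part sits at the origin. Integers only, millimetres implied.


// rung span = 390 - 2*49 = 292
// rung[k] z = 215 + k*297
cube([49, 52, 2173]);
translate([341, 0, 0]) cube([49, 52, 2173]);
translate([49, 0, 215]) cube([292, 52, 33]);
translate([49, 0, 512]) cube([292, 52, 33]);
translate([49, 0, 809]) cube([292, 52, 33]);
translate([49, 0, 1106]) cube([292, 52, 33]);
translate([49, 0, 1403]) cube([292, 52, 33]);
translate([49, 0, 1700]) cube([292, 52, 33]);
translate([49, 0, 1997]) cube([292, 52, 33]);


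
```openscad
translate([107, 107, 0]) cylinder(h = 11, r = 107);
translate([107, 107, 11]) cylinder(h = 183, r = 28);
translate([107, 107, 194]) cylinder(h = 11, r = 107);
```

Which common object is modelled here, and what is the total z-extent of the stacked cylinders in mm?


A spool. The overall height is 205 mm.

Three coaxial cylinders, large–small–large — a spool. Two 11 mm flanges and a 183 mm core give 11 + 183 + 11 = 205 mm.


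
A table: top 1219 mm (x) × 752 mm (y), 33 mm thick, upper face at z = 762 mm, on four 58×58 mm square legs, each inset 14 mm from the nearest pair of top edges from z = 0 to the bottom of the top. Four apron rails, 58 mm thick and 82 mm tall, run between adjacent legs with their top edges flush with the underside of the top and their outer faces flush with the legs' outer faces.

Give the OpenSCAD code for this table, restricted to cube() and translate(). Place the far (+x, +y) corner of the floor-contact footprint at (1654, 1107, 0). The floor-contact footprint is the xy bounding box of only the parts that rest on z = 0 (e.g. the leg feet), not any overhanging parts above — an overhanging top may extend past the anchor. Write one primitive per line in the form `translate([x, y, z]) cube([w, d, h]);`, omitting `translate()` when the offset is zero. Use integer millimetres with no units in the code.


translate([449, 369, 729]) cube([1219, 752, 33]);
translate([463, 383, 0]) cube([58, 58, 729]);
translate([1596, 383, 0]) cube([58, 58, 729]);
translate([463, 1049, 0]) cube([58, 58, 729]);
translate([1596, 1049, 0]) cube([58, 58, 729]);
translate([521, 383, 647]) cube([1075, 58, 82]);
translate([521, 1049, 647]) cube([1075, 58, 82]);
translate([463, 441, 647]) cube([58, 608, 82]);
translate([1596, 441, 647]) cube([58, 608, 82]);


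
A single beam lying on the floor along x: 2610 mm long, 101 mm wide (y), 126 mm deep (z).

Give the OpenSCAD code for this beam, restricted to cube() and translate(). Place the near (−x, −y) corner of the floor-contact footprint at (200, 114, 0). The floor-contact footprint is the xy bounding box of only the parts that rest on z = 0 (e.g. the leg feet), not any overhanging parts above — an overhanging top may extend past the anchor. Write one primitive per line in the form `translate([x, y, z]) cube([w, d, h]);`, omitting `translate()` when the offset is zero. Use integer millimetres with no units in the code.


translate([200, 114, 0]) cube([2610, 101, 126]);


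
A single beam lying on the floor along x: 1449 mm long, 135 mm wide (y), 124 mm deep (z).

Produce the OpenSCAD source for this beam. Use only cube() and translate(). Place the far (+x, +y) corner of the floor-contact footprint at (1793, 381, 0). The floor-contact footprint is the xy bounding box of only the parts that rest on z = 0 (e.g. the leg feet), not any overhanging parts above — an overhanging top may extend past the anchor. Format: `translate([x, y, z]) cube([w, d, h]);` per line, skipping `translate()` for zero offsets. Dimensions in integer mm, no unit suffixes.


translate([344, 246, 0]) cube([1449, 135, 124]);


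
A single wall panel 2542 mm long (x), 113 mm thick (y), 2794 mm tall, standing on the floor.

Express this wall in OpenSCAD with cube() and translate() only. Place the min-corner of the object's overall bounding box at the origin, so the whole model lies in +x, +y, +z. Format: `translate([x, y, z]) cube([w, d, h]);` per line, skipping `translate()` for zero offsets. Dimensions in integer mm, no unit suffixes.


cube([2542, 113, 2794]);


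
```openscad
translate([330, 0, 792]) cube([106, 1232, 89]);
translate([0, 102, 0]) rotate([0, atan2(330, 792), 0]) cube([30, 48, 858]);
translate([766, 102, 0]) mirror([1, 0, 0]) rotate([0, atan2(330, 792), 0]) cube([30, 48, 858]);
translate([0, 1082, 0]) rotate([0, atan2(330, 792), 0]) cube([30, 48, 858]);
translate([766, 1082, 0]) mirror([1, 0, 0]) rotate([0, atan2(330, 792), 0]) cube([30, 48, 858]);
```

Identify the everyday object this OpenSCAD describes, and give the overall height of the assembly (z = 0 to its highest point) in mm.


A sawhorse. The overall height is 881 mm.

A beam across two mirrored pairs of raked legs — a sawhorse. The beam's underside is at z = 792 (matching the legs' vertical rise in atan2(330, 792)) and the beam is 89 mm tall, so its top is at 792 + 89 = 881 mm. The raked legs top out at the beam's underside, so that is the highest point.


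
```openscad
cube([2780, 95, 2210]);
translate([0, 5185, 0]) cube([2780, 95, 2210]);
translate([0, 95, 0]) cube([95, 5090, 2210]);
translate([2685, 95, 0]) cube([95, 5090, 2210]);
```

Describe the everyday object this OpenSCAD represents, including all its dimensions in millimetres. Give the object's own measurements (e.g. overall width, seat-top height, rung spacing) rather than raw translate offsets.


The wall frame of a small rectangular building: four walls, each 2210 mm tall and 95 mm thick, enclosing a footprint 2780 mm (x) by 5280 mm (y) outside-to-outside, with no floor or roof. The front and back walls (the −y and +y sides) span the full width; the two side walls fit between them.


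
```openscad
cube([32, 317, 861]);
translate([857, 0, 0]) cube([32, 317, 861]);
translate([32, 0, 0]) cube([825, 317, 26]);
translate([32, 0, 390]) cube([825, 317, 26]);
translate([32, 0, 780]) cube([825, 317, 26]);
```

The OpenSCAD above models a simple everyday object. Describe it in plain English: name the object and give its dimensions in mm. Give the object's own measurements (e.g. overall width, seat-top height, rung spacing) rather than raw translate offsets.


An open bookshelf. Two side panels, each 32 mm thick, 317 mm deep and 861 mm tall, stand 889 mm apart (outside-to-outside). Between them sit 3 shelves, each 26 mm thick and 317 mm deep, spanning the full gap between the sides. The bottom shelf rests on the floor (its underside at z = 0) and the clear gap between one shelf's top and the next shelf's underside is 364 mm.


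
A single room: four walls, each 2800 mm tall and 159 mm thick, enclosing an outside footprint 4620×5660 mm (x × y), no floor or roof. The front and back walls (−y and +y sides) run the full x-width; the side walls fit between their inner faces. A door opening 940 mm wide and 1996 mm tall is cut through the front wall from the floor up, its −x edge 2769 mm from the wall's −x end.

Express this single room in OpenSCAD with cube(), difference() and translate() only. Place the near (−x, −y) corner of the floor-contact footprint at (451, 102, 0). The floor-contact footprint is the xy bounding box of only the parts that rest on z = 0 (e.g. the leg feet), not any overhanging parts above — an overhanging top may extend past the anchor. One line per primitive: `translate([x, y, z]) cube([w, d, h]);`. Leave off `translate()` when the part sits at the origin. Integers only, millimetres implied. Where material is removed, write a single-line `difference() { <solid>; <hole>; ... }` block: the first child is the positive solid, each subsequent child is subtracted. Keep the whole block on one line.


difference() { translate([451, 102, 0]) cube([4620, 159, 2800]); translate([3220, 102, 0]) cube([940, 159, 1996]); }
translate([451, 5603, 0]) cube([4620, 159, 2800]);
translate([451, 261, 0]) cube([159, 5342, 2800]);
translate([4912, 261, 0]) cube([159, 5342, 2800]);


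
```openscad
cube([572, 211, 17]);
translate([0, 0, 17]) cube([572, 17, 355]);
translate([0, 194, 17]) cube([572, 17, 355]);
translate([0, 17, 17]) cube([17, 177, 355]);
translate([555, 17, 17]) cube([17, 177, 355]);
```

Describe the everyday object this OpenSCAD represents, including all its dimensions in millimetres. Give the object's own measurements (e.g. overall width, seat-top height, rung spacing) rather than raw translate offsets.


An open-topped rectangular box: outside dimensions 572×211×372 mm, with a uniform wall and base thickness of 17 mm. The base is a full 572×211 slab on the floor; four walls sit on top of the base. The front and back walls (the −y and +y sides) span the full width; the two side walls fit between them.


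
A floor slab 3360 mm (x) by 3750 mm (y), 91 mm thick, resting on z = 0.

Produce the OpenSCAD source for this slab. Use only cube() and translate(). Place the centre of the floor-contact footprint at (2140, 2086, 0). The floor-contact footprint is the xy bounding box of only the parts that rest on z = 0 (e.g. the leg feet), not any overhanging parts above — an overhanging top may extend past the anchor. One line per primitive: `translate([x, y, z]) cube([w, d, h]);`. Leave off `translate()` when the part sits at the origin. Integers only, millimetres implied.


translate([460, 211, 0]) cube([3360, 3750, 91]);


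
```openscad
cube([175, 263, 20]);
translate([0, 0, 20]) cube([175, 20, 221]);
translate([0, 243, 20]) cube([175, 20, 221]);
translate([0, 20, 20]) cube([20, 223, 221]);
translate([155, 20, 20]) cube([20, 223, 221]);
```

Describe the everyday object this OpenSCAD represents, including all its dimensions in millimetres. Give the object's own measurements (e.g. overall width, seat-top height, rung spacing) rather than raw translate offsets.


An open-topped rectangular box: outside dimensions 175×263×241 mm, with a uniform wall and base thickness of 20 mm. The base is a full 175×263 slab on the floor; four walls sit on top of the base. The front and back walls (the −y and +y sides) span the full width; the two side walls fit between them.


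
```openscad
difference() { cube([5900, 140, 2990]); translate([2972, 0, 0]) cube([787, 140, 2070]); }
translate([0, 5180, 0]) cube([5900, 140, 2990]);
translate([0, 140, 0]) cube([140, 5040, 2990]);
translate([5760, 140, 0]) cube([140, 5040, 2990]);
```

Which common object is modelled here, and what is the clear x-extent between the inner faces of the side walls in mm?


A single room. The interior width is 5620 mm.

Four walls enclosing a rectangle with a door in the front wall — a room. Outside width 5900 minus two 140 mm walls gives 5620 mm.


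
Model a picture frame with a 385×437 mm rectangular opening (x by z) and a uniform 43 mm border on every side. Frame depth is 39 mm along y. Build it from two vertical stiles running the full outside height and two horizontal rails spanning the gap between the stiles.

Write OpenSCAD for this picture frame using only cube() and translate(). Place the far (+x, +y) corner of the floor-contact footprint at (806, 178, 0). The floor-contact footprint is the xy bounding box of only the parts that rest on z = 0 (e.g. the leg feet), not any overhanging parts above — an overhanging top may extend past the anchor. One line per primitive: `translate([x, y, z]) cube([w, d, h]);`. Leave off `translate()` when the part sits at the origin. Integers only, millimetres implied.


translate([335, 139, 0]) cube([43, 39, 523]);
translate([763, 139, 0]) cube([43, 39, 523]);
translate([378, 139, 0]) cube([385, 39, 43]);
translate([378, 139, 480]) cube([385, 39, 43]);


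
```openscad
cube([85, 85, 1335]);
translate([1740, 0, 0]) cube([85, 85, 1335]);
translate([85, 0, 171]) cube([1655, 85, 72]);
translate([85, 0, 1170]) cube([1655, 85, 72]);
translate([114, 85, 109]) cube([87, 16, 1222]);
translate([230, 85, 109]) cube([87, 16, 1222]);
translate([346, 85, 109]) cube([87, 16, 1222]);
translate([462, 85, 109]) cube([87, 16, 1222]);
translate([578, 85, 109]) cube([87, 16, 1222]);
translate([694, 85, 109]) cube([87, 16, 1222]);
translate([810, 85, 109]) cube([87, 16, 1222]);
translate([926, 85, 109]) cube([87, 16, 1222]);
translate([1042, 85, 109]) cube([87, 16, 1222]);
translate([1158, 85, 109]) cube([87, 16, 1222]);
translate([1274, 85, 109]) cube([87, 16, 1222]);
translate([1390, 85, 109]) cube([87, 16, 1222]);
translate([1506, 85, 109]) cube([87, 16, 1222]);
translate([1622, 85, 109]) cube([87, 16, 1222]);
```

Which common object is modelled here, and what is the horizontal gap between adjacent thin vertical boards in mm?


A fence section. The picket gap is 29 mm.

Two posts, two rails, 14 pickets — a fence section. Span 1655 mm holds 14 pickets of 87 mm with 15 equal gaps: ⌊(1655 − 14·87) / 15⌋ = 29 mm.
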